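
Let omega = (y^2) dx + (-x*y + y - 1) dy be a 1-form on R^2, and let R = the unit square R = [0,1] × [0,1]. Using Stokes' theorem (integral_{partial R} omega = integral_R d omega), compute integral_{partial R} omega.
integral_(partial R) omega = -3/2

Stokes: integral_partial_R omega = integral_R d omega with d omega = (∂Q/∂x - ∂P/∂y) dx ∧ dy.
  ∂Q/∂x = -y
  ∂P/∂y = 2*y
  integrand = ∂Q/∂x - ∂P/∂y = -3*y.
Integrating over R: integral_0^1 integral_0^1 (-3*y) dx dy = -3/2.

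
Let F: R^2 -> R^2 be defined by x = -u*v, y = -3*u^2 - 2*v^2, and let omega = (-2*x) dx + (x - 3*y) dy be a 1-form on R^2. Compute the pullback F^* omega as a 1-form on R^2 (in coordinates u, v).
F^* omega = (2*u*(-27*u^2 + 3*u*v - 19*v^2)) du + (2*v*(-19*u^2 + 2*u*v - 12*v^2)) dv

Using F^*(f dg) = (f ∘ F) d(g ∘ F), substitute each coordinate x_i by F_i(u, v) in f_i, and replace dx_i by d F_i = (∂F_i/∂u) du + (∂F_i/∂v) dv.
  For the x component: f_1(F) = 2*u*v; d F_1 = (-v) du + (-u) dv
  For the y component: f_2(F) = 9*u^2 - u*v + 6*v^2; d F_2 = (-6*u) du + (-4*v) dv
Combining and collecting du, dv coefficients:
  coeff of du: 2*u*(-27*u^2 + 3*u*v - 19*v^2)
  coeff of dv: 2*v*(-19*u^2 + 2*u*v - 12*v^2)
F^* omega = (2*u*(-27*u^2 + 3*u*v - 19*v^2)) du + (2*v*(-19*u^2 + 2*u*v - 12*v^2)) dv.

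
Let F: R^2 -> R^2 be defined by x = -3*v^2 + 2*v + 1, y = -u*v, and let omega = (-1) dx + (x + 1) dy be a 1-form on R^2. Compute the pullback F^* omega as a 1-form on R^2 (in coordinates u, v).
F^* omega = (v*(3*v^2 - 2*v - 2)) du + (3*u*v^2 - 2*u*v - 2*u + 6*v - 2) dv

Using F^*(f dg) = (f ∘ F) d(g ∘ F), substitute each coordinate x_i by F_i(u, v) in f_i, and replace dx_i by d F_i = (∂F_i/∂u) du + (∂F_i/∂v) dv.
  For the x component: f_1(F) = -1; d F_1 = (0) du + (2 - 6*v) dv
  For the y component: f_2(F) = -3*v^2 + 2*v + 2; d F_2 = (-v) du + (-u) dv
Combining and collecting du, dv coefficients:
  coeff of du: v*(3*v^2 - 2*v - 2)
  coeff of dv: 3*u*v^2 - 2*u*v - 2*u + 6*v - 2
F^* omega = (v*(3*v^2 - 2*v - 2)) du + (3*u*v^2 - 2*u*v - 2*u + 6*v - 2) dv.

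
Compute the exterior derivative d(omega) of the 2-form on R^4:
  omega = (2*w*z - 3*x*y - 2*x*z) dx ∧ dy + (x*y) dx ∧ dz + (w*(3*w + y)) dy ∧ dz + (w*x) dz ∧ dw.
d(omega) = (2*w - 3*x) dx ∧ dy ∧ dz + (2*z) dx ∧ dy ∧ dw + (6*w + y) dy ∧ dz ∧ dw + (w) dx ∧ dz ∧ dw

For a 2-form omega = sum_{i<j} g_{ij} dx_i ∧ dx_j, the exterior derivative is
  d(omega) = sum_{i<j} d(g_{ij}) ∧ dx_i ∧ dx_j = sum_{i<j, k} (∂g_{ij}/∂x_k) dx_k ∧ dx_i ∧ dx_j.
Expand each term, using dx_k ∧ dx_i ∧ dx_j = sgn(permutation) dx_{(a)} ∧ dx_{(b)} ∧ dx_{(c)} with (a < b < c) sorted:
  d(2*w*z - 3*x*y - 2*x*z) includes (∂/∂z)(2*w*z - 3*x*y - 2*x*z) dz = (2*w - 2*x) dz, which multiplied by dx ∧ dy gives (2*w - 2*x) dx ∧ dy ∧ dz
  d(2*w*z - 3*x*y - 2*x*z) includes (∂/∂w)(2*w*z - 3*x*y - 2*x*z) dw = (2*z) dw, which multiplied by dx ∧ dy gives (2*z) dx ∧ dy ∧ dw
  d(x*y) includes (∂/∂y)(x*y) dy = (x) dy, which multiplied by dx ∧ dz gives (-x) dx ∧ dy ∧ dz
  d(w*(3*w + y)) includes (∂/∂w)(w*(3*w + y)) dw = (6*w + y) dw, which multiplied by dy ∧ dz gives (6*w + y) dy ∧ dz ∧ dw
  d(w*x) includes (∂/∂x)(w*x) dx = (w) dx, which multiplied by dz ∧ dw gives (w) dx ∧ dz ∧ dw
Collecting like 3-forms: d(omega) = (2*w - 3*x) dx ∧ dy ∧ dz + (2*z) dx ∧ dy ∧ dw + (6*w + y) dy ∧ dz ∧ dw + (w) dx ∧ dz ∧ dw.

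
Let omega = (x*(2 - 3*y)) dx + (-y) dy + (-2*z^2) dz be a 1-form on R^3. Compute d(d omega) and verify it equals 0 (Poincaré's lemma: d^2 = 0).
d(d omega) = 0

Step 1: d omega = sum_{i<j} (∂f_j/∂x_i - ∂f_i/∂x_j) dx_i ∧ dx_j:
  coeff of dx ∧ dy: 3*x
  coeff of dx ∧ dz: 0
  coeff of dy ∧ dz: 0
Step 2: Apply d again to each 2-form coefficient. The only possible 3-form in R^3 is dx ∧ dy ∧ dz, with coefficient
  ∂(coeff of dy∧dz)/∂x - ∂(coeff of dx∧dz)/∂y + ∂(coeff of dx∧dy)/∂z
  = ∂/∂x (0) - ∂/∂y (0) + ∂/∂z (3*x).
Each of these terms simplifies to sums of mixed partials that cancel in pairs. The result is 0 (by equality of mixed partials for smooth functions — Schwarz / Clairaut).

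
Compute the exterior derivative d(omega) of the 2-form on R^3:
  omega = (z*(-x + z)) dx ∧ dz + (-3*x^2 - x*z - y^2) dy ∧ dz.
d(omega) = (-6*x - z) dx ∧ dy ∧ dz

For a 2-form omega = sum_{i<j} g_{ij} dx_i ∧ dx_j, the exterior derivative is
  d(omega) = sum_{i<j} d(g_{ij}) ∧ dx_i ∧ dx_j = sum_{i<j, k} (∂g_{ij}/∂x_k) dx_k ∧ dx_i ∧ dx_j.
Expand each term, using dx_k ∧ dx_i ∧ dx_j = sgn(permutation) dx_{(a)} ∧ dx_{(b)} ∧ dx_{(c)} with (a < b < c) sorted:
  d(-3*x^2 - x*z - y^2) includes (∂/∂x)(-3*x^2 - x*z - y^2) dx = (-6*x - z) dx, which multiplied by dy ∧ dz gives (-6*x - z) dx ∧ dy ∧ dz
Collecting like 3-forms: d(omega) = (-6*x - z) dx ∧ dy ∧ dz.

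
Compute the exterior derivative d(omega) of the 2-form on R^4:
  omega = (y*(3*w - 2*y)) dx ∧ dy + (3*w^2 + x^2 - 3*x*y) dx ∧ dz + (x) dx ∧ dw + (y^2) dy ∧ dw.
d(omega) = (3*y) dx ∧ dy ∧ dw + (3*x) dx ∧ dy ∧ dz + (6*w) dx ∧ dz ∧ dw

For a 2-form omega = sum_{i<j} g_{ij} dx_i ∧ dx_j, the exterior derivative is
  d(omega) = sum_{i<j} d(g_{ij}) ∧ dx_i ∧ dx_j = sum_{i<j, k} (∂g_{ij}/∂x_k) dx_k ∧ dx_i ∧ dx_j.
Expand each term, using dx_k ∧ dx_i ∧ dx_j = sgn(permutation) dx_{(a)} ∧ dx_{(b)} ∧ dx_{(c)} with (a < b < c) sorted:
  d(y*(3*w - 2*y)) includes (∂/∂w)(y*(3*w - 2*y)) dw = (3*y) dw, which multiplied by dx ∧ dy gives (3*y) dx ∧ dy ∧ dw
  d(3*w^2 + x^2 - 3*x*y) includes (∂/∂y)(3*w^2 + x^2 - 3*x*y) dy = (-3*x) dy, which multiplied by dx ∧ dz gives (3*x) dx ∧ dy ∧ dz
  d(3*w^2 + x^2 - 3*x*y) includes (∂/∂w)(3*w^2 + x^2 - 3*x*y) dw = (6*w) dw, which multiplied by dx ∧ dz gives (6*w) dx ∧ dz ∧ dw
Collecting like 3-forms: d(omega) = (3*y) dx ∧ dy ∧ dw + (3*x) dx ∧ dy ∧ dz + (6*w) dx ∧ dz ∧ dw.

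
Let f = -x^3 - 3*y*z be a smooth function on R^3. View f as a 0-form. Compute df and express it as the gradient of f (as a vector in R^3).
df = (-3*x^2) dx + (-3*z) dy + (-3*y) dz; grad f = (-3*x^2, -3*z, -3*y)

For a 0-form f, d f = (∂f/∂x) dx + (∂f/∂y) dy + (∂f/∂z) dz. The components of the vector representation are exactly the entries of grad f in Cartesian coordinates:
  ∂f/∂x = -3*x^2
  ∂f/∂y = -3*z
  ∂f/∂z = -3*y.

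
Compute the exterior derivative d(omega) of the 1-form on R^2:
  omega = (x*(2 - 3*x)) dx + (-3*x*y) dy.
d(omega) = (-3*y) dx ∧ dy

For a 1-form omega = sum_i f_i dx_i, the exterior derivative is
  d(omega) = sum_{i < j} (∂f_j/∂x_i - ∂f_i/∂x_j) dx_i ∧ dx_j.
  coefficient of dx ∧ dy: ∂f_2/∂x - ∂f_1/∂y = ∂(-3*x*y)/∂x - ∂(x*(2 - 3*x))/∂y = -3*y
Assembling: d(omega) = (-3*y) dx ∧ dy.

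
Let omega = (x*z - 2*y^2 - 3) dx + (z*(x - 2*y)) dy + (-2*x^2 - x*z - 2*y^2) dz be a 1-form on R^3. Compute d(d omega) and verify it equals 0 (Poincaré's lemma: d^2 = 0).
d(d omega) = 0

Step 1: d omega = sum_{i<j} (∂f_j/∂x_i - ∂f_i/∂x_j) dx_i ∧ dx_j:
  coeff of dx ∧ dy: 4*y + z
  coeff of dx ∧ dz: -5*x - z
  coeff of dy ∧ dz: -x - 2*y
Step 2: Apply d again to each 2-form coefficient. The only possible 3-form in R^3 is dx ∧ dy ∧ dz, with coefficient
  ∂(coeff of dy∧dz)/∂x - ∂(coeff of dx∧dz)/∂y + ∂(coeff of dx∧dy)/∂z
  = ∂/∂x (-x - 2*y) - ∂/∂y (-5*x - z) + ∂/∂z (4*y + z).
Each of these terms simplifies to sums of mixed partials that cancel in pairs. The result is 0 (by equality of mixed partials for smooth functions — Schwarz / Clairaut).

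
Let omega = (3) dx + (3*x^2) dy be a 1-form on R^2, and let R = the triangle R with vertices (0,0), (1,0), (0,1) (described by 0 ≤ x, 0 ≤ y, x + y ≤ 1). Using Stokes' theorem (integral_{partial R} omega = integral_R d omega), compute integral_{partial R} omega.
integral_(partial R) omega = 1

Stokes: integral_partial_R omega = integral_R d omega with d omega = (∂Q/∂x - ∂P/∂y) dx ∧ dy.
  ∂Q/∂x = 6*x
  ∂P/∂y = 0
  integrand = ∂Q/∂x - ∂P/∂y = 6*x.
Integrating over R: integral_0^1 integral_0^{1-x} (6*x) dy dx = 1.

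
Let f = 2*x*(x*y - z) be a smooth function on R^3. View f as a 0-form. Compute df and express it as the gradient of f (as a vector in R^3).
df = (4*x*y - 2*z) dx + (2*x^2) dy + (-2*x) dz; grad f = (4*x*y - 2*z, 2*x^2, -2*x)

For a 0-form f, d f = (∂f/∂x) dx + (∂f/∂y) dy + (∂f/∂z) dz. The components of the vector representation are exactly the entries of grad f in Cartesian coordinates:
  ∂f/∂x = 4*x*y - 2*z
  ∂f/∂y = 2*x^2
  ∂f/∂z = -2*x.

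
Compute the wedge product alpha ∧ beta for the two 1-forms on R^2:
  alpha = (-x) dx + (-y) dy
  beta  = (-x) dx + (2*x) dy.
alpha ∧ beta = (-x*(2*x + y)) dx ∧ dy

Distribute the wedge, using dx_i ∧ dx_j = -dx_j ∧ dx_i and dx_i ∧ dx_i = 0. For each pair (i, j) with i < j, the coefficient of dx_i ∧ dx_j in alpha ∧ beta is (alpha_i * beta_j - alpha_j * beta_i). Collecting: alpha ∧ beta = (-x*(2*x + y)) dx ∧ dy.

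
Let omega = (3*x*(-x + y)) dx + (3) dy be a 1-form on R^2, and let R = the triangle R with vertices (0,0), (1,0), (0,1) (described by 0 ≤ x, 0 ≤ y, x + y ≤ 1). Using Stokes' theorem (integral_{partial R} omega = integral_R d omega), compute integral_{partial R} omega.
integral_(partial R) omega = -1/2

Stokes: integral_partial_R omega = integral_R d omega with d omega = (∂Q/∂x - ∂P/∂y) dx ∧ dy.
  ∂Q/∂x = 0
  ∂P/∂y = 3*x
  integrand = ∂Q/∂x - ∂P/∂y = -3*x.
Integrating over R: integral_0^1 integral_0^{1-x} (-3*x) dy dx = -1/2.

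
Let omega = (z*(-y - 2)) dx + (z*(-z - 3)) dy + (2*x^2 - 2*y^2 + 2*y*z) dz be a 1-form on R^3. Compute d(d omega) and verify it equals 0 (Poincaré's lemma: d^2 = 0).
d(d omega) = 0

Step 1: d omega = sum_{i<j} (∂f_j/∂x_i - ∂f_i/∂x_j) dx_i ∧ dx_j:
  coeff of dx ∧ dy: z
  coeff of dx ∧ dz: 4*x + y + 2
  coeff of dy ∧ dz: -4*y + 4*z + 3
Step 2: Apply d again to each 2-form coefficient. The only possible 3-form in R^3 is dx ∧ dy ∧ dz, with coefficient
  ∂(coeff of dy∧dz)/∂x - ∂(coeff of dx∧dz)/∂y + ∂(coeff of dx∧dy)/∂z
  = ∂/∂x (-4*y + 4*z + 3) - ∂/∂y (4*x + y + 2) + ∂/∂z (z).
Each of these terms simplifies to sums of mixed partials that cancel in pairs. The result is 0 (by equality of mixed partials for smooth functions — Schwarz / Clairaut).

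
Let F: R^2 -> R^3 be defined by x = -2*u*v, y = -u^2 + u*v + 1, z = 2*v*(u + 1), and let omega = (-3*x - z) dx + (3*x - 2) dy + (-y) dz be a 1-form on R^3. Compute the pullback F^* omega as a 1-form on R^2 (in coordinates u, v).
F^* omega = (14*u^2*v - 16*u*v^2 + 4*u + 4*v^2 - 4*v) du + (2*u^3 - 16*u^2*v + 2*u^2 + 2*u*v - 4*u - 2) dv

Using F^*(f dg) = (f ∘ F) d(g ∘ F), substitute each coordinate x_i by F_i(u, v) in f_i, and replace dx_i by d F_i = (∂F_i/∂u) du + (∂F_i/∂v) dv.
  For the x component: f_1(F) = 2*v*(2*u - 1); d F_1 = (-2*v) du + (-2*u) dv
  For the y component: f_2(F) = -6*u*v - 2; d F_2 = (-2*u + v) du + (u) dv
  For the z component: f_3(F) = u^2 - u*v - 1; d F_3 = (2*v) du + (2*u + 2) dv
Combining and collecting du, dv coefficients:
  coeff of du: 14*u^2*v - 16*u*v^2 + 4*u + 4*v^2 - 4*v
  coeff of dv: 2*u^3 - 16*u^2*v + 2*u^2 + 2*u*v - 4*u - 2
F^* omega = (14*u^2*v - 16*u*v^2 + 4*u + 4*v^2 - 4*v) du + (2*u^3 - 16*u^2*v + 2*u^2 + 2*u*v - 4*u - 2) dv.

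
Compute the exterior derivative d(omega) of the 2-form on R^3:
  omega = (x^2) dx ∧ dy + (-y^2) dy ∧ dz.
d(omega) = 0

For a 2-form omega = sum_{i<j} g_{ij} dx_i ∧ dx_j, the exterior derivative is
  d(omega) = sum_{i<j} d(g_{ij}) ∧ dx_i ∧ dx_j = sum_{i<j, k} (∂g_{ij}/∂x_k) dx_k ∧ dx_i ∧ dx_j.
Expand each term, using dx_k ∧ dx_i ∧ dx_j = sgn(permutation) dx_{(a)} ∧ dx_{(b)} ∧ dx_{(c)} with (a < b < c) sorted:

Collecting like 3-forms: d(omega) = 0.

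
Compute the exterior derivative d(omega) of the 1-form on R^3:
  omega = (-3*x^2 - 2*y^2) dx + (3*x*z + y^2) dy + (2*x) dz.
d(omega) = (4*y + 3*z) dx ∧ dy + (2) dx ∧ dz + (-3*x) dy ∧ dz

For a 1-form omega = sum_i f_i dx_i, the exterior derivative is
  d(omega) = sum_{i < j} (∂f_j/∂x_i - ∂f_i/∂x_j) dx_i ∧ dx_j.
  coefficient of dx ∧ dy: ∂f_2/∂x - ∂f_1/∂y = ∂(3*x*z + y^2)/∂x - ∂(-3*x^2 - 2*y^2)/∂y = 4*y + 3*z
  coefficient of dx ∧ dz: ∂f_3/∂x - ∂f_1/∂z = ∂(2*x)/∂x - ∂(-3*x^2 - 2*y^2)/∂z = 2
  coefficient of dy ∧ dz: ∂f_3/∂y - ∂f_2/∂z = ∂(2*x)/∂y - ∂(3*x*z + y^2)/∂z = -3*x
Assembling: d(omega) = (4*y + 3*z) dx ∧ dy + (2) dx ∧ dz + (-3*x) dy ∧ dz.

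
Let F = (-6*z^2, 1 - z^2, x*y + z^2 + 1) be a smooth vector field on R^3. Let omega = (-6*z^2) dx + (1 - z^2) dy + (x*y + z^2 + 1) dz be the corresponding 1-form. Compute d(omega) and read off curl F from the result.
d(omega) = (x + 2*z) dy ∧ dz + (-y - 12*z) dz ∧ dx + (0) dx ∧ dy; curl F = (x + 2*z, -y - 12*z, 0)

d omega = sum_{i<j} (∂f_j/∂x_i - ∂f_i/∂x_j) dx_i ∧ dx_j. Under the identification (dy ∧ dz, dz ∧ dx, dx ∧ dy) ↔ (e_x, e_y, e_z), the coefficients are exactly the components of curl F. Compute:
  ∂R/∂y - ∂Q/∂z = (x) - (-2*z) = x + 2*z
  ∂P/∂z - ∂R/∂x = (-12*z) - (y) = -y - 12*z
  ∂Q/∂x - ∂P/∂y = (0) - (0) = 0.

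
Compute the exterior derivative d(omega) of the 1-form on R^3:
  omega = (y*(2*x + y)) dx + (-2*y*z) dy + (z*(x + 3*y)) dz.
d(omega) = (-2*x - 2*y) dx ∧ dy + (z) dx ∧ dz + (2*y + 3*z) dy ∧ dz

For a 1-form omega = sum_i f_i dx_i, the exterior derivative is
  d(omega) = sum_{i < j} (∂f_j/∂x_i - ∂f_i/∂x_j) dx_i ∧ dx_j.
  coefficient of dx ∧ dy: ∂f_2/∂x - ∂f_1/∂y = ∂(-2*y*z)/∂x - ∂(y*(2*x + y))/∂y = -2*x - 2*y
  coefficient of dx ∧ dz: ∂f_3/∂x - ∂f_1/∂z = ∂(z*(x + 3*y))/∂x - ∂(y*(2*x + y))/∂z = z
  coefficient of dy ∧ dz: ∂f_3/∂y - ∂f_2/∂z = ∂(z*(x + 3*y))/∂y - ∂(-2*y*z)/∂z = 2*y + 3*z
Assembling: d(omega) = (-2*x - 2*y) dx ∧ dy + (z) dx ∧ dz + (2*y + 3*z) dy ∧ dz.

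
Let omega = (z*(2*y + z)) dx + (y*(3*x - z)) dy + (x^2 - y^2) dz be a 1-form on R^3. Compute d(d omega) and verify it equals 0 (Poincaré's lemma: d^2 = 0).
d(d omega) = 0

Step 1: d omega = sum_{i<j} (∂f_j/∂x_i - ∂f_i/∂x_j) dx_i ∧ dx_j:
  coeff of dx ∧ dy: 3*y - 2*z
  coeff of dx ∧ dz: 2*x - 2*y - 2*z
  coeff of dy ∧ dz: -y
Step 2: Apply d again to each 2-form coefficient. The only possible 3-form in R^3 is dx ∧ dy ∧ dz, with coefficient
  ∂(coeff of dy∧dz)/∂x - ∂(coeff of dx∧dz)/∂y + ∂(coeff of dx∧dy)/∂z
  = ∂/∂x (-y) - ∂/∂y (2*x - 2*y - 2*z) + ∂/∂z (3*y - 2*z).
Each of these terms simplifies to sums of mixed partials that cancel in pairs. The result is 0 (by equality of mixed partials for smooth functions — Schwarz / Clairaut).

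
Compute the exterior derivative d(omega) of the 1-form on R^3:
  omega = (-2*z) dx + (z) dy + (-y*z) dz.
d(omega) = (2) dx ∧ dz + (-z - 1) dy ∧ dz

For a 1-form omega = sum_i f_i dx_i, the exterior derivative is
  d(omega) = sum_{i < j} (∂f_j/∂x_i - ∂f_i/∂x_j) dx_i ∧ dx_j.
  coefficient of dx ∧ dz: ∂f_3/∂x - ∂f_1/∂z = ∂(-y*z)/∂x - ∂(-2*z)/∂z = 2
  coefficient of dy ∧ dz: ∂f_3/∂y - ∂f_2/∂z = ∂(-y*z)/∂y - ∂(z)/∂z = -z - 1
Assembling: d(omega) = (2) dx ∧ dz + (-z - 1) dy ∧ dz.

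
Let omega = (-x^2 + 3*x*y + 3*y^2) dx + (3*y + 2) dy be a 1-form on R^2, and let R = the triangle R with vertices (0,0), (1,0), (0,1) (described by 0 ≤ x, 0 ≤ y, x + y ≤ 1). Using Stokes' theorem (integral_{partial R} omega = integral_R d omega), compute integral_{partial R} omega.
integral_(partial R) omega = -3/2

Stokes: integral_partial_R omega = integral_R d omega with d omega = (∂Q/∂x - ∂P/∂y) dx ∧ dy.
  ∂Q/∂x = 0
  ∂P/∂y = 3*x + 6*y
  integrand = ∂Q/∂x - ∂P/∂y = -3*x - 6*y.
Integrating over R: integral_0^1 integral_0^{1-x} (-3*x - 6*y) dy dx = -3/2.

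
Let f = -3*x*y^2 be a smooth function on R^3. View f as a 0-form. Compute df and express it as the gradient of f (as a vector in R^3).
df = (-3*y^2) dx + (-6*x*y) dy + (0) dz; grad f = (-3*y^2, -6*x*y, 0)

For a 0-form f, d f = (∂f/∂x) dx + (∂f/∂y) dy + (∂f/∂z) dz. The components of the vector representation are exactly the entries of grad f in Cartesian coordinates:
  ∂f/∂x = -3*y^2
  ∂f/∂y = -6*x*y
  ∂f/∂z = 0.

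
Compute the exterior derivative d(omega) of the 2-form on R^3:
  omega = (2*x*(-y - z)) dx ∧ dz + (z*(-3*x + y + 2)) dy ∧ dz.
d(omega) = (2*x - 3*z) dx ∧ dy ∧ dz

For a 2-form omega = sum_{i<j} g_{ij} dx_i ∧ dx_j, the exterior derivative is
  d(omega) = sum_{i<j} d(g_{ij}) ∧ dx_i ∧ dx_j = sum_{i<j, k} (∂g_{ij}/∂x_k) dx_k ∧ dx_i ∧ dx_j.
Expand each term, using dx_k ∧ dx_i ∧ dx_j = sgn(permutation) dx_{(a)} ∧ dx_{(b)} ∧ dx_{(c)} with (a < b < c) sorted:
  d(2*x*(-y - z)) includes (∂/∂y)(2*x*(-y - z)) dy = (-2*x) dy, which multiplied by dx ∧ dz gives (2*x) dx ∧ dy ∧ dz
  d(z*(-3*x + y + 2)) includes (∂/∂x)(z*(-3*x + y + 2)) dx = (-3*z) dx, which multiplied by dy ∧ dz gives (-3*z) dx ∧ dy ∧ dz
Collecting like 3-forms: d(omega) = (2*x - 3*z) dx ∧ dy ∧ dz.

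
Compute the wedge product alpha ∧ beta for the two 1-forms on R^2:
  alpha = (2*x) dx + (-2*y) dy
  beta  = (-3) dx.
alpha ∧ beta = (-6*y) dx ∧ dy

Distribute the wedge, using dx_i ∧ dx_j = -dx_j ∧ dx_i and dx_i ∧ dx_i = 0. For each pair (i, j) with i < j, the coefficient of dx_i ∧ dx_j in alpha ∧ beta is (alpha_i * beta_j - alpha_j * beta_i). Collecting: alpha ∧ beta = (-6*y) dx ∧ dy.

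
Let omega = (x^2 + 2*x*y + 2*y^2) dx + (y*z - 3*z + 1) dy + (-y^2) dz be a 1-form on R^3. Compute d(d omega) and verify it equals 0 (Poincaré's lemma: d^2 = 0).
d(d omega) = 0

Step 1: d omega = sum_{i<j} (∂f_j/∂x_i - ∂f_i/∂x_j) dx_i ∧ dx_j:
  coeff of dx ∧ dy: -2*x - 4*y
  coeff of dx ∧ dz: 0
  coeff of dy ∧ dz: 3 - 3*y
Step 2: Apply d again to each 2-form coefficient. The only possible 3-form in R^3 is dx ∧ dy ∧ dz, with coefficient
  ∂(coeff of dy∧dz)/∂x - ∂(coeff of dx∧dz)/∂y + ∂(coeff of dx∧dy)/∂z
  = ∂/∂x (3 - 3*y) - ∂/∂y (0) + ∂/∂z (-2*x - 4*y).
Each of these terms simplifies to sums of mixed partials that cancel in pairs. The result is 0 (by equality of mixed partials for smooth functions — Schwarz / Clairaut).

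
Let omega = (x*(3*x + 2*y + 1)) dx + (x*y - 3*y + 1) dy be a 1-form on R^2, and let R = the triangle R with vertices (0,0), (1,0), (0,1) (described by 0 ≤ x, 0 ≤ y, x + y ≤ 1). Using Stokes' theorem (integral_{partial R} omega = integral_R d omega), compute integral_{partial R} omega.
integral_(partial R) omega = -1/6

Stokes: integral_partial_R omega = integral_R d omega with d omega = (∂Q/∂x - ∂P/∂y) dx ∧ dy.
  ∂Q/∂x = y
  ∂P/∂y = 2*x
  integrand = ∂Q/∂x - ∂P/∂y = -2*x + y.
Integrating over R: integral_0^1 integral_0^{1-x} (-2*x + y) dy dx = -1/6.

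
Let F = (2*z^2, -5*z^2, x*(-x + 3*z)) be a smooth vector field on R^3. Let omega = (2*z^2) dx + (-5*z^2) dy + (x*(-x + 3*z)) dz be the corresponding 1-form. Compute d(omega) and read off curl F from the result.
d(omega) = (10*z) dy ∧ dz + (2*x + z) dz ∧ dx + (0) dx ∧ dy; curl F = (10*z, 2*x + z, 0)

d omega = sum_{i<j} (∂f_j/∂x_i - ∂f_i/∂x_j) dx_i ∧ dx_j. Under the identification (dy ∧ dz, dz ∧ dx, dx ∧ dy) ↔ (e_x, e_y, e_z), the coefficients are exactly the components of curl F. Compute:
  ∂R/∂y - ∂Q/∂z = (0) - (-10*z) = 10*z
  ∂P/∂z - ∂R/∂x = (4*z) - (-2*x + 3*z) = 2*x + z
  ∂Q/∂x - ∂P/∂y = (0) - (0) = 0.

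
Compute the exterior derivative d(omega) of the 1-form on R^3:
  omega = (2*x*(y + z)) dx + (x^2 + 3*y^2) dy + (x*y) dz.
d(omega) = (-2*x + y) dx ∧ dz + (x) dy ∧ dz

For a 1-form omega = sum_i f_i dx_i, the exterior derivative is
  d(omega) = sum_{i < j} (∂f_j/∂x_i - ∂f_i/∂x_j) dx_i ∧ dx_j.
  coefficient of dx ∧ dz: ∂f_3/∂x - ∂f_1/∂z = ∂(x*y)/∂x - ∂(2*x*(y + z))/∂z = -2*x + y
  coefficient of dy ∧ dz: ∂f_3/∂y - ∂f_2/∂z = ∂(x*y)/∂y - ∂(x^2 + 3*y^2)/∂z = x
Assembling: d(omega) = (-2*x + y) dx ∧ dz + (x) dy ∧ dz.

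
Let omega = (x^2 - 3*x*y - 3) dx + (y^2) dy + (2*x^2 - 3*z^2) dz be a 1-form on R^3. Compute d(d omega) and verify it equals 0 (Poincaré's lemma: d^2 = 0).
d(d omega) = 0

Step 1: d omega = sum_{i<j} (∂f_j/∂x_i - ∂f_i/∂x_j) dx_i ∧ dx_j:
  coeff of dx ∧ dy: 3*x
  coeff of dx ∧ dz: 4*x
  coeff of dy ∧ dz: 0
Step 2: Apply d again to each 2-form coefficient. The only possible 3-form in R^3 is dx ∧ dy ∧ dz, with coefficient
  ∂(coeff of dy∧dz)/∂x - ∂(coeff of dx∧dz)/∂y + ∂(coeff of dx∧dy)/∂z
  = ∂/∂x (0) - ∂/∂y (4*x) + ∂/∂z (3*x).
Each of these terms simplifies to sums of mixed partials that cancel in pairs. The result is 0 (by equality of mixed partials for smooth functions — Schwarz / Clairaut).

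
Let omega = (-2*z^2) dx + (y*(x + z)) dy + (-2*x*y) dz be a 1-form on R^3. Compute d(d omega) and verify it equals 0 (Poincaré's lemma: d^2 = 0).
d(d omega) = 0

Step 1: d omega = sum_{i<j} (∂f_j/∂x_i - ∂f_i/∂x_j) dx_i ∧ dx_j:
  coeff of dx ∧ dy: y
  coeff of dx ∧ dz: -2*y + 4*z
  coeff of dy ∧ dz: -2*x - y
Step 2: Apply d again to each 2-form coefficient. The only possible 3-form in R^3 is dx ∧ dy ∧ dz, with coefficient
  ∂(coeff of dy∧dz)/∂x - ∂(coeff of dx∧dz)/∂y + ∂(coeff of dx∧dy)/∂z
  = ∂/∂x (-2*x - y) - ∂/∂y (-2*y + 4*z) + ∂/∂z (y).
Each of these terms simplifies to sums of mixed partials that cancel in pairs. The result is 0 (by equality of mixed partials for smooth functions — Schwarz / Clairaut).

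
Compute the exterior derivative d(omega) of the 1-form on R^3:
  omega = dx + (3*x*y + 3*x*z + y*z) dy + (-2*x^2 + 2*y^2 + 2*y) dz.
d(omega) = (3*y + 3*z) dx ∧ dy + (-4*x) dx ∧ dz + (-3*x + 3*y + 2) dy ∧ dz

For a 1-form omega = sum_i f_i dx_i, the exterior derivative is
  d(omega) = sum_{i < j} (∂f_j/∂x_i - ∂f_i/∂x_j) dx_i ∧ dx_j.
  coefficient of dx ∧ dy: ∂f_2/∂x - ∂f_1/∂y = ∂(3*x*y + 3*x*z + y*z)/∂x - ∂(1)/∂y = 3*y + 3*z
  coefficient of dx ∧ dz: ∂f_3/∂x - ∂f_1/∂z = ∂(-2*x^2 + 2*y^2 + 2*y)/∂x - ∂(1)/∂z = -4*x
  coefficient of dy ∧ dz: ∂f_3/∂y - ∂f_2/∂z = ∂(-2*x^2 + 2*y^2 + 2*y)/∂y - ∂(3*x*y + 3*x*z + y*z)/∂z = -3*x + 3*y + 2
Assembling: d(omega) = (3*y + 3*z) dx ∧ dy + (-4*x) dx ∧ dz + (-3*x + 3*y + 2) dy ∧ dz.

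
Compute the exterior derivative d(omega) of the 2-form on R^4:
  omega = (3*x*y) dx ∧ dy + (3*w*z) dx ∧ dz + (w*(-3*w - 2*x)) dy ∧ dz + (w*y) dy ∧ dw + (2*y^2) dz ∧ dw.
d(omega) = (3*z) dx ∧ dz ∧ dw + (-2*w) dx ∧ dy ∧ dz + (-6*w - 2*x + 4*y) dy ∧ dz ∧ dw

For a 2-form omega = sum_{i<j} g_{ij} dx_i ∧ dx_j, the exterior derivative is
  d(omega) = sum_{i<j} d(g_{ij}) ∧ dx_i ∧ dx_j = sum_{i<j, k} (∂g_{ij}/∂x_k) dx_k ∧ dx_i ∧ dx_j.
Expand each term, using dx_k ∧ dx_i ∧ dx_j = sgn(permutation) dx_{(a)} ∧ dx_{(b)} ∧ dx_{(c)} with (a < b < c) sorted:
  d(3*w*z) includes (∂/∂w)(3*w*z) dw = (3*z) dw, which multiplied by dx ∧ dz gives (3*z) dx ∧ dz ∧ dw
  d(w*(-3*w - 2*x)) includes (∂/∂x)(w*(-3*w - 2*x)) dx = (-2*w) dx, which multiplied by dy ∧ dz gives (-2*w) dx ∧ dy ∧ dz
  d(w*(-3*w - 2*x)) includes (∂/∂w)(w*(-3*w - 2*x)) dw = (-6*w - 2*x) dw, which multiplied by dy ∧ dz gives (-6*w - 2*x) dy ∧ dz ∧ dw
  d(2*y^2) includes (∂/∂y)(2*y^2) dy = (4*y) dy, which multiplied by dz ∧ dw gives (4*y) dy ∧ dz ∧ dw
Collecting like 3-forms: d(omega) = (3*z) dx ∧ dz ∧ dw + (-2*w) dx ∧ dy ∧ dz + (-6*w - 2*x + 4*y) dy ∧ dz ∧ dw.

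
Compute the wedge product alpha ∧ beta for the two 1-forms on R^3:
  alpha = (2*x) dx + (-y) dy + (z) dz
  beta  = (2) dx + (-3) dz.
alpha ∧ beta = (-6*x - 2*z) dx ∧ dz + (2*y) dx ∧ dy + (3*y) dy ∧ dz

Distribute the wedge, using dx_i ∧ dx_j = -dx_j ∧ dx_i and dx_i ∧ dx_i = 0. For each pair (i, j) with i < j, the coefficient of dx_i ∧ dx_j in alpha ∧ beta is (alpha_i * beta_j - alpha_j * beta_i). Collecting: alpha ∧ beta = (-6*x - 2*z) dx ∧ dz + (2*y) dx ∧ dy + (3*y) dy ∧ dz.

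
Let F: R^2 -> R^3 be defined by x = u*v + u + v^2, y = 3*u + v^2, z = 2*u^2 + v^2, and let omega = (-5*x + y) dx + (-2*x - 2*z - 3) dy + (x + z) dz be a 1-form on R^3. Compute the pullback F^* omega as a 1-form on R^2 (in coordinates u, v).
F^* omega = (8*u^3 + 4*u^2*v - 8*u^2 + 3*u*v^2 - 13*u*v - 8*u - 4*v^3 - 16*v^2 - 9) du + (-9*u^2*v - 2*u^2 - 16*u*v^2 - 6*u*v - 12*v^3 - 6*v) dv

Using F^*(f dg) = (f ∘ F) d(g ∘ F), substitute each coordinate x_i by F_i(u, v) in f_i, and replace dx_i by d F_i = (∂F_i/∂u) du + (∂F_i/∂v) dv.
  For the x component: f_1(F) = -5*u*v - 2*u - 4*v^2; d F_1 = (v + 1) du + (u + 2*v) dv
  For the y component: f_2(F) = -4*u^2 - 2*u*v - 2*u - 4*v^2 - 3; d F_2 = (3) du + (2*v) dv
  For the z component: f_3(F) = 2*u^2 + u*v + u + 2*v^2; d F_3 = (4*u) du + (2*v) dv
Combining and collecting du, dv coefficients:
  coeff of du: 8*u^3 + 4*u^2*v - 8*u^2 + 3*u*v^2 - 13*u*v - 8*u - 4*v^3 - 16*v^2 - 9
  coeff of dv: -9*u^2*v - 2*u^2 - 16*u*v^2 - 6*u*v - 12*v^3 - 6*v
F^* omega = (8*u^3 + 4*u^2*v - 8*u^2 + 3*u*v^2 - 13*u*v - 8*u - 4*v^3 - 16*v^2 - 9) du + (-9*u^2*v - 2*u^2 - 16*u*v^2 - 6*u*v - 12*v^3 - 6*v) dv.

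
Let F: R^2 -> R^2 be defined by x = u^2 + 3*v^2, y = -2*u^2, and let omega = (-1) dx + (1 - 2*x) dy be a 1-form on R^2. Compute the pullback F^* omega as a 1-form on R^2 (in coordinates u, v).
F^* omega = (2*u*(4*u^2 + 12*v^2 - 3)) du + (-6*v) dv

Using F^*(f dg) = (f ∘ F) d(g ∘ F), substitute each coordinate x_i by F_i(u, v) in f_i, and replace dx_i by d F_i = (∂F_i/∂u) du + (∂F_i/∂v) dv.
  For the x component: f_1(F) = -1; d F_1 = (2*u) du + (6*v) dv
  For the y component: f_2(F) = -2*u^2 - 6*v^2 + 1; d F_2 = (-4*u) du + (0) dv
Combining and collecting du, dv coefficients:
  coeff of du: 2*u*(4*u^2 + 12*v^2 - 3)
  coeff of dv: -6*v
F^* omega = (2*u*(4*u^2 + 12*v^2 - 3)) du + (-6*v) dv.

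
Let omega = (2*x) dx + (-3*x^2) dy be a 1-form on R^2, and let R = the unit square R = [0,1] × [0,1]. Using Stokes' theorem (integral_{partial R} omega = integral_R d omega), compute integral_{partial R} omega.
integral_(partial R) omega = -3

Stokes: integral_partial_R omega = integral_R d omega with d omega = (∂Q/∂x - ∂P/∂y) dx ∧ dy.
  ∂Q/∂x = -6*x
  ∂P/∂y = 0
  integrand = ∂Q/∂x - ∂P/∂y = -6*x.
Integrating over R: integral_0^1 integral_0^1 (-6*x) dx dy = -3.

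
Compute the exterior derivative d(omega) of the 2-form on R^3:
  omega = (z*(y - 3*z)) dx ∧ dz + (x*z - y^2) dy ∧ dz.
d(omega) = 0

For a 2-form omega = sum_{i<j} g_{ij} dx_i ∧ dx_j, the exterior derivative is
  d(omega) = sum_{i<j} d(g_{ij}) ∧ dx_i ∧ dx_j = sum_{i<j, k} (∂g_{ij}/∂x_k) dx_k ∧ dx_i ∧ dx_j.
Expand each term, using dx_k ∧ dx_i ∧ dx_j = sgn(permutation) dx_{(a)} ∧ dx_{(b)} ∧ dx_{(c)} with (a < b < c) sorted:
  d(z*(y - 3*z)) includes (∂/∂y)(z*(y - 3*z)) dy = (z) dy, which multiplied by dx ∧ dz gives (-z) dx ∧ dy ∧ dz
  d(x*z - y^2) includes (∂/∂x)(x*z - y^2) dx = (z) dx, which multiplied by dy ∧ dz gives (z) dx ∧ dy ∧ dz
Collecting like 3-forms: d(omega) = 0.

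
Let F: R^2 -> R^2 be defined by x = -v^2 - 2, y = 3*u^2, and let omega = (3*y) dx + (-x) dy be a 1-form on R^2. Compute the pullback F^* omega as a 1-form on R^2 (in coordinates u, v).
F^* omega = (6*u*(v^2 + 2)) du + (-18*u^2*v) dv

Using F^*(f dg) = (f ∘ F) d(g ∘ F), substitute each coordinate x_i by F_i(u, v) in f_i, and replace dx_i by d F_i = (∂F_i/∂u) du + (∂F_i/∂v) dv.
  For the x component: f_1(F) = 9*u^2; d F_1 = (0) du + (-2*v) dv
  For the y component: f_2(F) = v^2 + 2; d F_2 = (6*u) du + (0) dv
Combining and collecting du, dv coefficients:
  coeff of du: 6*u*(v^2 + 2)
  coeff of dv: -18*u^2*v
F^* omega = (6*u*(v^2 + 2)) du + (-18*u^2*v) dv.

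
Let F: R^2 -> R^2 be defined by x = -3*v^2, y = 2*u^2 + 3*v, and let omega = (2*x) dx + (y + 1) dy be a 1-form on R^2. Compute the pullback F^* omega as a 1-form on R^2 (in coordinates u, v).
F^* omega = (4*u*(2*u^2 + 3*v + 1)) du + (6*u^2 + 36*v^3 + 9*v + 3) dv

Using F^*(f dg) = (f ∘ F) d(g ∘ F), substitute each coordinate x_i by F_i(u, v) in f_i, and replace dx_i by d F_i = (∂F_i/∂u) du + (∂F_i/∂v) dv.
  For the x component: f_1(F) = -6*v^2; d F_1 = (0) du + (-6*v) dv
  For the y component: f_2(F) = 2*u^2 + 3*v + 1; d F_2 = (4*u) du + (3) dv
Combining and collecting du, dv coefficients:
  coeff of du: 4*u*(2*u^2 + 3*v + 1)
  coeff of dv: 6*u^2 + 36*v^3 + 9*v + 3
F^* omega = (4*u*(2*u^2 + 3*v + 1)) du + (6*u^2 + 36*v^3 + 9*v + 3) dv.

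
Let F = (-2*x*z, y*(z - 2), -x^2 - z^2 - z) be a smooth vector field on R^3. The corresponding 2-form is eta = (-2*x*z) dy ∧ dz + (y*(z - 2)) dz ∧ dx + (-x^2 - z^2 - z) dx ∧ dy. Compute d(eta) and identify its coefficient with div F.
d(eta) = (-3*z - 3) dx ∧ dy ∧ dz; div F = -3*z - 3

For a 2-form in R^3 of the form above, applying d gives a 3-form with coefficient ∂P/∂x + ∂Q/∂y + ∂R/∂z:
  ∂P/∂x = -2*z
  ∂Q/∂y = z - 2
  ∂R/∂z = -2*z - 1
Sum = -3*z - 3, which is exactly div F.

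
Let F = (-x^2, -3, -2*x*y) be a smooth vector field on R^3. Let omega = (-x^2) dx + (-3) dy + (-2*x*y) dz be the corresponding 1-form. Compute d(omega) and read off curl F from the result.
d(omega) = (-2*x) dy ∧ dz + (2*y) dz ∧ dx + (0) dx ∧ dy; curl F = (-2*x, 2*y, 0)

d omega = sum_{i<j} (∂f_j/∂x_i - ∂f_i/∂x_j) dx_i ∧ dx_j. Under the identification (dy ∧ dz, dz ∧ dx, dx ∧ dy) ↔ (e_x, e_y, e_z), the coefficients are exactly the components of curl F. Compute:
  ∂R/∂y - ∂Q/∂z = (-2*x) - (0) = -2*x
  ∂P/∂z - ∂R/∂x = (0) - (-2*y) = 2*y
  ∂Q/∂x - ∂P/∂y = (0) - (0) = 0.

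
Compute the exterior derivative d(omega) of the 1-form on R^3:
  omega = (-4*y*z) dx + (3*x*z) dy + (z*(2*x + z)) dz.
d(omega) = (7*z) dx ∧ dy + (4*y + 2*z) dx ∧ dz + (-3*x) dy ∧ dz

For a 1-form omega = sum_i f_i dx_i, the exterior derivative is
  d(omega) = sum_{i < j} (∂f_j/∂x_i - ∂f_i/∂x_j) dx_i ∧ dx_j.
  coefficient of dx ∧ dy: ∂f_2/∂x - ∂f_1/∂y = ∂(3*x*z)/∂x - ∂(-4*y*z)/∂y = 7*z
  coefficient of dx ∧ dz: ∂f_3/∂x - ∂f_1/∂z = ∂(z*(2*x + z))/∂x - ∂(-4*y*z)/∂z = 4*y + 2*z
  coefficient of dy ∧ dz: ∂f_3/∂y - ∂f_2/∂z = ∂(z*(2*x + z))/∂y - ∂(3*x*z)/∂z = -3*x
Assembling: d(omega) = (7*z) dx ∧ dy + (4*y + 2*z) dx ∧ dz + (-3*x) dy ∧ dz.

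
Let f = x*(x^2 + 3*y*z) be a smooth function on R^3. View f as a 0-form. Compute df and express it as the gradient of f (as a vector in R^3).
df = (3*x^2 + 3*y*z) dx + (3*x*z) dy + (3*x*y) dz; grad f = (3*x^2 + 3*y*z, 3*x*z, 3*x*y)

For a 0-form f, d f = (∂f/∂x) dx + (∂f/∂y) dy + (∂f/∂z) dz. The components of the vector representation are exactly the entries of grad f in Cartesian coordinates:
  ∂f/∂x = 3*x^2 + 3*y*z
  ∂f/∂y = 3*x*z
  ∂f/∂z = 3*x*y.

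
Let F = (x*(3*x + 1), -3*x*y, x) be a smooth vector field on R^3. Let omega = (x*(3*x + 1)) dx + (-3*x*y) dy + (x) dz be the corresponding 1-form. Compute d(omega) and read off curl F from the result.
d(omega) = (0) dy ∧ dz + (-1) dz ∧ dx + (-3*y) dx ∧ dy; curl F = (0, -1, -3*y)

d omega = sum_{i<j} (∂f_j/∂x_i - ∂f_i/∂x_j) dx_i ∧ dx_j. Under the identification (dy ∧ dz, dz ∧ dx, dx ∧ dy) ↔ (e_x, e_y, e_z), the coefficients are exactly the components of curl F. Compute:
  ∂R/∂y - ∂Q/∂z = (0) - (0) = 0
  ∂P/∂z - ∂R/∂x = (0) - (1) = -1
  ∂Q/∂x - ∂P/∂y = (-3*y) - (0) = -3*y.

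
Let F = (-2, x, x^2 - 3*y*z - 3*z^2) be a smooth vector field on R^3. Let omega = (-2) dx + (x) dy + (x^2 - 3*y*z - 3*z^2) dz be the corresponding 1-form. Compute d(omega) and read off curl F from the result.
d(omega) = (-3*z) dy ∧ dz + (-2*x) dz ∧ dx + (1) dx ∧ dy; curl F = (-3*z, -2*x, 1)

d omega = sum_{i<j} (∂f_j/∂x_i - ∂f_i/∂x_j) dx_i ∧ dx_j. Under the identification (dy ∧ dz, dz ∧ dx, dx ∧ dy) ↔ (e_x, e_y, e_z), the coefficients are exactly the components of curl F. Compute:
  ∂R/∂y - ∂Q/∂z = (-3*z) - (0) = -3*z
  ∂P/∂z - ∂R/∂x = (0) - (2*x) = -2*x
  ∂Q/∂x - ∂P/∂y = (1) - (0) = 1.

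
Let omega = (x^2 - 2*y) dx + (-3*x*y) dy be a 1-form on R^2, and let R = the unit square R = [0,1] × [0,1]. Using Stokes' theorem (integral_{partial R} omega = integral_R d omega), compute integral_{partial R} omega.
integral_(partial R) omega = 1/2

Stokes: integral_partial_R omega = integral_R d omega with d omega = (∂Q/∂x - ∂P/∂y) dx ∧ dy.
  ∂Q/∂x = -3*y
  ∂P/∂y = -2
  integrand = ∂Q/∂x - ∂P/∂y = 2 - 3*y.
Integrating over R: integral_0^1 integral_0^1 (2 - 3*y) dx dy = 1/2.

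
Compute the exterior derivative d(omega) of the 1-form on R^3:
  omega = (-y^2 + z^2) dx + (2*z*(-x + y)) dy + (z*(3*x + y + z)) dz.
d(omega) = (2*y - 2*z) dx ∧ dy + (z) dx ∧ dz + (2*x - 2*y + z) dy ∧ dz

For a 1-form omega = sum_i f_i dx_i, the exterior derivative is
  d(omega) = sum_{i < j} (∂f_j/∂x_i - ∂f_i/∂x_j) dx_i ∧ dx_j.
  coefficient of dx ∧ dy: ∂f_2/∂x - ∂f_1/∂y = ∂(2*z*(-x + y))/∂x - ∂(-y^2 + z^2)/∂y = 2*y - 2*z
  coefficient of dx ∧ dz: ∂f_3/∂x - ∂f_1/∂z = ∂(z*(3*x + y + z))/∂x - ∂(-y^2 + z^2)/∂z = z
  coefficient of dy ∧ dz: ∂f_3/∂y - ∂f_2/∂z = ∂(z*(3*x + y + z))/∂y - ∂(2*z*(-x + y))/∂z = 2*x - 2*y + z
Assembling: d(omega) = (2*y - 2*z) dx ∧ dy + (z) dx ∧ dz + (2*x - 2*y + z) dy ∧ dz.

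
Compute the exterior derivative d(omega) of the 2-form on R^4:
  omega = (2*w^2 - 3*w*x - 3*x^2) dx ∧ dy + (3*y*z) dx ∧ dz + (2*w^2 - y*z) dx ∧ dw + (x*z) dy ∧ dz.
d(omega) = (4*w - 3*x + z) dx ∧ dy ∧ dw + (-2*z) dx ∧ dy ∧ dz + (y) dx ∧ dz ∧ dw

For a 2-form omega = sum_{i<j} g_{ij} dx_i ∧ dx_j, the exterior derivative is
  d(omega) = sum_{i<j} d(g_{ij}) ∧ dx_i ∧ dx_j = sum_{i<j, k} (∂g_{ij}/∂x_k) dx_k ∧ dx_i ∧ dx_j.
Expand each term, using dx_k ∧ dx_i ∧ dx_j = sgn(permutation) dx_{(a)} ∧ dx_{(b)} ∧ dx_{(c)} with (a < b < c) sorted:
  d(2*w^2 - 3*w*x - 3*x^2) includes (∂/∂w)(2*w^2 - 3*w*x - 3*x^2) dw = (4*w - 3*x) dw, which multiplied by dx ∧ dy gives (4*w - 3*x) dx ∧ dy ∧ dw
  d(3*y*z) includes (∂/∂y)(3*y*z) dy = (3*z) dy, which multiplied by dx ∧ dz gives (-3*z) dx ∧ dy ∧ dz
  d(2*w^2 - y*z) includes (∂/∂y)(2*w^2 - y*z) dy = (-z) dy, which multiplied by dx ∧ dw gives (z) dx ∧ dy ∧ dw
  d(2*w^2 - y*z) includes (∂/∂z)(2*w^2 - y*z) dz = (-y) dz, which multiplied by dx ∧ dw gives (y) dx ∧ dz ∧ dw
  d(x*z) includes (∂/∂x)(x*z) dx = (z) dx, which multiplied by dy ∧ dz gives (z) dx ∧ dy ∧ dz
Collecting like 3-forms: d(omega) = (4*w - 3*x + z) dx ∧ dy ∧ dw + (-2*z) dx ∧ dy ∧ dz + (y) dx ∧ dz ∧ dw.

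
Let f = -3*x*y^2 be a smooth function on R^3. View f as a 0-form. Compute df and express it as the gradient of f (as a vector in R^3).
df = (-3*y^2) dx + (-6*x*y) dy + (0) dz; grad f = (-3*y^2, -6*x*y, 0)

For a 0-form f, d f = (∂f/∂x) dx + (∂f/∂y) dy + (∂f/∂z) dz. The components of the vector representation are exactly the entries of grad f in Cartesian coordinates:
  ∂f/∂x = -3*y^2
  ∂f/∂y = -6*x*y
  ∂f/∂z = 0.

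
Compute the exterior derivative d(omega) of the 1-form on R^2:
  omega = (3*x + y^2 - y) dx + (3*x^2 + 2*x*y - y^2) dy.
d(omega) = (6*x + 1) dx ∧ dy

For a 1-form omega = sum_i f_i dx_i, the exterior derivative is
  d(omega) = sum_{i < j} (∂f_j/∂x_i - ∂f_i/∂x_j) dx_i ∧ dx_j.
  coefficient of dx ∧ dy: ∂f_2/∂x - ∂f_1/∂y = ∂(3*x^2 + 2*x*y - y^2)/∂x - ∂(3*x + y^2 - y)/∂y = 6*x + 1
Assembling: d(omega) = (6*x + 1) dx ∧ dy.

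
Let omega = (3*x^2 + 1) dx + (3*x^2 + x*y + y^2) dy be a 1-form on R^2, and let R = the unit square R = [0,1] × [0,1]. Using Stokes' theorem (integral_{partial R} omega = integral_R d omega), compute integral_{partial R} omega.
integral_(partial R) omega = 7/2

Stokes: integral_partial_R omega = integral_R d omega with d omega = (∂Q/∂x - ∂P/∂y) dx ∧ dy.
  ∂Q/∂x = 6*x + y
  ∂P/∂y = 0
  integrand = ∂Q/∂x - ∂P/∂y = 6*x + y.
Integrating over R: integral_0^1 integral_0^1 (6*x + y) dx dy = 7/2.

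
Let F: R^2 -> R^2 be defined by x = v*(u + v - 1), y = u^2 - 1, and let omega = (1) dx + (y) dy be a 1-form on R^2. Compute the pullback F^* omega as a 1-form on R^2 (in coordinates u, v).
F^* omega = (2*u^3 - 2*u + v) du + (u + 2*v - 1) dv

Using F^*(f dg) = (f ∘ F) d(g ∘ F), substitute each coordinate x_i by F_i(u, v) in f_i, and replace dx_i by d F_i = (∂F_i/∂u) du + (∂F_i/∂v) dv.
  For the x component: f_1(F) = 1; d F_1 = (v) du + (u + 2*v - 1) dv
  For the y component: f_2(F) = u^2 - 1; d F_2 = (2*u) du + (0) dv
Combining and collecting du, dv coefficients:
  coeff of du: 2*u^3 - 2*u + v
  coeff of dv: u + 2*v - 1
F^* omega = (2*u^3 - 2*u + v) du + (u + 2*v - 1) dv.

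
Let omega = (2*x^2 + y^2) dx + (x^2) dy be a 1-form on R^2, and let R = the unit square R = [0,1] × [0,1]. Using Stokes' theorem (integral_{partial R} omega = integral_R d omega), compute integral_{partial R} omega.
integral_(partial R) omega = 0

Stokes: integral_partial_R omega = integral_R d omega with d omega = (∂Q/∂x - ∂P/∂y) dx ∧ dy.
  ∂Q/∂x = 2*x
  ∂P/∂y = 2*y
  integrand = ∂Q/∂x - ∂P/∂y = 2*x - 2*y.
Integrating over R: integral_0^1 integral_0^1 (2*x - 2*y) dx dy = 0.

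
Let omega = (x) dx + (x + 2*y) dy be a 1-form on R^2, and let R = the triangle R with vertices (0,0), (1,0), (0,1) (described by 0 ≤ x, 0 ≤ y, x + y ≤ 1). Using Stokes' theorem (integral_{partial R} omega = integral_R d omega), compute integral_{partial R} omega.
integral_(partial R) omega = 1/2

Stokes: integral_partial_R omega = integral_R d omega with d omega = (∂Q/∂x - ∂P/∂y) dx ∧ dy.
  ∂Q/∂x = 1
  ∂P/∂y = 0
  integrand = ∂Q/∂x - ∂P/∂y = 1.
Integrating over R: integral_0^1 integral_0^{1-x} (1) dy dx = 1/2.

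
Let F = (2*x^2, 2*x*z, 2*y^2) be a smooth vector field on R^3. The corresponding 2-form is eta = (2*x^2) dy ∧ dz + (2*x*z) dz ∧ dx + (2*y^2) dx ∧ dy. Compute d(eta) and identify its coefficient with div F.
d(eta) = (4*x) dx ∧ dy ∧ dz; div F = 4*x

For a 2-form in R^3 of the form above, applying d gives a 3-form with coefficient ∂P/∂x + ∂Q/∂y + ∂R/∂z:
  ∂P/∂x = 4*x
  ∂Q/∂y = 0
  ∂R/∂z = 0
Sum = 4*x, which is exactly div F.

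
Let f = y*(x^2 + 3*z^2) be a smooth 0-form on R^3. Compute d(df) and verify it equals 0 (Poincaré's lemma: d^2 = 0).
d(df) = 0

Step 1: df = sum_i (∂f/∂x_i) dx_i = (2*x*y) dx + (x^2 + 3*z^2) dy + (6*y*z) dz.
Step 2: Apply d again. Using the 1-form formula, the coefficient of dx ∧ dy in d(df) is ∂^2 f/∂x ∂y - ∂^2 f/∂y ∂x = (2*x) - (2*x) = 0 (equality of mixed partials for smooth f).
Similarly for dx ∧ dz and dy ∧ dz — all coefficients vanish. So d(df) = 0.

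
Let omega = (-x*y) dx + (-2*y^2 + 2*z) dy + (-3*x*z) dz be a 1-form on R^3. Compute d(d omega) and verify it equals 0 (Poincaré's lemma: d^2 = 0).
d(d omega) = 0

Step 1: d omega = sum_{i<j} (∂f_j/∂x_i - ∂f_i/∂x_j) dx_i ∧ dx_j:
  coeff of dx ∧ dy: x
  coeff of dx ∧ dz: -3*z
  coeff of dy ∧ dz: -2
Step 2: Apply d again to each 2-form coefficient. The only possible 3-form in R^3 is dx ∧ dy ∧ dz, with coefficient
  ∂(coeff of dy∧dz)/∂x - ∂(coeff of dx∧dz)/∂y + ∂(coeff of dx∧dy)/∂z
  = ∂/∂x (-2) - ∂/∂y (-3*z) + ∂/∂z (x).
Each of these terms simplifies to sums of mixed partials that cancel in pairs. The result is 0 (by equality of mixed partials for smooth functions — Schwarz / Clairaut).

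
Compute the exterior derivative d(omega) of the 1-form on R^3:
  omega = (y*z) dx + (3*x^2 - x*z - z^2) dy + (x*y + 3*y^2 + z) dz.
d(omega) = (6*x - 2*z) dx ∧ dy + (2*x + 6*y + 2*z) dy ∧ dz

For a 1-form omega = sum_i f_i dx_i, the exterior derivative is
  d(omega) = sum_{i < j} (∂f_j/∂x_i - ∂f_i/∂x_j) dx_i ∧ dx_j.
  coefficient of dx ∧ dy: ∂f_2/∂x - ∂f_1/∂y = ∂(3*x^2 - x*z - z^2)/∂x - ∂(y*z)/∂y = 6*x - 2*z
  coefficient of dy ∧ dz: ∂f_3/∂y - ∂f_2/∂z = ∂(x*y + 3*y^2 + z)/∂y - ∂(3*x^2 - x*z - z^2)/∂z = 2*x + 6*y + 2*z
Assembling: d(omega) = (6*x - 2*z) dx ∧ dy + (2*x + 6*y + 2*z) dy ∧ dz.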